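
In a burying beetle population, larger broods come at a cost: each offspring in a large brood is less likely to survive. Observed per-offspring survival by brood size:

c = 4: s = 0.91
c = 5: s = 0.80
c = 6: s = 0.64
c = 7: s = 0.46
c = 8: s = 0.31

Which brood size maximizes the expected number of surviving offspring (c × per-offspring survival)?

5

Expected surviving offspring = c × s(c):
  c=4: 4 × 0.91 = 3.640
  c=5: 5 × 0.80 = 4.000
  c=6: 6 × 0.64 = 3.840
  c=7: 7 × 0.46 = 3.220
  c=8: 8 × 0.31 = 2.480
Maximum at c = 5 (4.000 surviving offspring).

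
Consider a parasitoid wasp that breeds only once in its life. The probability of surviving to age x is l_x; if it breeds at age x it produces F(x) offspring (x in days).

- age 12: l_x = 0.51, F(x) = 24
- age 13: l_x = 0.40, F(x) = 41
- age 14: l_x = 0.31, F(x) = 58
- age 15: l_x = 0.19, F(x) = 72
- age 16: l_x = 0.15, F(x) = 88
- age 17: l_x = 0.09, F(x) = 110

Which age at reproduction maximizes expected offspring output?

Expected offspring if breeding at age x = l_x × F(x):
  age 12: 0.51 × 24 = 12.240
  age 13: 0.40 × 41 = 16.400
  age 14: 0.31 × 58 = 17.980
  age 15: 0.19 × 72 = 13.680
  age 16: 0.15 × 88 = 13.200
  age 17: 0.09 × 110 = 9.900
Maximum at age 14 (17.980).

14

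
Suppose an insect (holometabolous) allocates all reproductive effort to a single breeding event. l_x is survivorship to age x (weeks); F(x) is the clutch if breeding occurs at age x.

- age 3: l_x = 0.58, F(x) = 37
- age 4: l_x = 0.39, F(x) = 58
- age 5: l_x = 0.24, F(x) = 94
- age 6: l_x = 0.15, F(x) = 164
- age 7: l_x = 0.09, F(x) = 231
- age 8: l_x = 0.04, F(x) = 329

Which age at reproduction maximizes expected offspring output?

6

Expected offspring if breeding at age x = l_x × F(x):
  age 3: 0.58 × 37 = 21.460
  age 4: 0.39 × 58 = 22.620
  age 5: 0.24 × 94 = 22.560
  age 6: 0.15 × 164 = 24.600
  age 7: 0.09 × 231 = 20.790
  age 8: 0.04 × 329 = 13.160
Maximum at age 6 (24.600).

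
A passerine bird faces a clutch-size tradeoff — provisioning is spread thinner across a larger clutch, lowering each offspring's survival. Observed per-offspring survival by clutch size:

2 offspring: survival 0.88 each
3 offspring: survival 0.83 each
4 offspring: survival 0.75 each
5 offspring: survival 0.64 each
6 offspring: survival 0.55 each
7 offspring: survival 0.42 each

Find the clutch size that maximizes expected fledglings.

Expected fledglings = c × s(c):
  c=2: 2 × 0.88 = 1.760
  c=3: 3 × 0.83 = 2.490
  c=4: 4 × 0.75 = 3.000
  c=5: 5 × 0.64 = 3.200
  c=6: 6 × 0.55 = 3.300
  c=7: 7 × 0.42 = 2.940
Maximum at c = 6 (3.300 fledglings).

6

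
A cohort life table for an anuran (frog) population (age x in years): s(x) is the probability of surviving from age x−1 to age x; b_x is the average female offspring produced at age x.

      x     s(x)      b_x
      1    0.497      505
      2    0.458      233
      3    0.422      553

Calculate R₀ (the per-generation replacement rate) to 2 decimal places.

357.14

Survivorship from birth: l_x = s_1·s_2·…·s_x.
  l_1 = 0.49700
  l_2 = 0.22763
  l_3 = 0.09606
R₀ = Σ l_x b_x:
  age 1: 0.49700 × 505 = 250.9850
  age 2: 0.22763 × 233 = 53.0378
  age 3: 0.09606 × 553 = 53.1212
R₀ = 250.9850 + 53.0378 + 53.1212 = 357.1440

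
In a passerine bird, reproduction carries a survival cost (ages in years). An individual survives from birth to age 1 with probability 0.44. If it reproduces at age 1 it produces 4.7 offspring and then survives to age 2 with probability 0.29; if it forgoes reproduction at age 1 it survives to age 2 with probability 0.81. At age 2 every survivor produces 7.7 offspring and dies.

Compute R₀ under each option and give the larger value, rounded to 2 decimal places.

3.05

breed at age 1: R₀ = 0.44 × (4.7 + 0.29 × 7.7) = 0.44 × 6.9330 = 3.0505
delay to age 2: R₀ = 0.44 × (0.81 × 7.7) = 0.44 × 6.2370 = 2.7443
Higher: breed at age 1 (3.0505).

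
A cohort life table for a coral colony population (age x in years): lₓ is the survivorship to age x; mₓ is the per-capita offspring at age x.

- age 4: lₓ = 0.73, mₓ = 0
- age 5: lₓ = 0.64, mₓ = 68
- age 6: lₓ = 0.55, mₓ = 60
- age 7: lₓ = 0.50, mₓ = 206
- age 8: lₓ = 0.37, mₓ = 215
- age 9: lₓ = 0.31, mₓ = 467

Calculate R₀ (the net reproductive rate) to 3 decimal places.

403.840

R₀ = Σ lₓ mₓ:
  age 4: 0.73 × 0 = 0.0000
  age 5: 0.64 × 68 = 43.5200
  age 6: 0.55 × 60 = 33.0000
  age 7: 0.50 × 206 = 103.0000
  age 8: 0.37 × 215 = 79.5500
  age 9: 0.31 × 467 = 144.7700
R₀ = 0.0000 + 43.5200 + 33.0000 + 103.0000 + 79.5500 + 144.7700 = 403.8400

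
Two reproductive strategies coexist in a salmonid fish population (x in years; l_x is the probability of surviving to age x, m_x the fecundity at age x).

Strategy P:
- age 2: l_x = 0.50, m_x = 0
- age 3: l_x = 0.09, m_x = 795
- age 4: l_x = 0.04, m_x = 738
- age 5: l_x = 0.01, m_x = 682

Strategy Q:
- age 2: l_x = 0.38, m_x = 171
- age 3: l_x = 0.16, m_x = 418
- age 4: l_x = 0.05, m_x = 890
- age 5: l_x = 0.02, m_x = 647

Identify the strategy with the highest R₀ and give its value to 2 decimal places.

189.30

Strategy P: R₀ = 0.50×0 + 0.09×795 + 0.04×738 + 0.01×682 = 107.8900
Strategy Q: R₀ = 0.38×171 + 0.16×418 + 0.05×890 + 0.02×647 = 189.3000
Highest R₀: strategy Q with 189.3000.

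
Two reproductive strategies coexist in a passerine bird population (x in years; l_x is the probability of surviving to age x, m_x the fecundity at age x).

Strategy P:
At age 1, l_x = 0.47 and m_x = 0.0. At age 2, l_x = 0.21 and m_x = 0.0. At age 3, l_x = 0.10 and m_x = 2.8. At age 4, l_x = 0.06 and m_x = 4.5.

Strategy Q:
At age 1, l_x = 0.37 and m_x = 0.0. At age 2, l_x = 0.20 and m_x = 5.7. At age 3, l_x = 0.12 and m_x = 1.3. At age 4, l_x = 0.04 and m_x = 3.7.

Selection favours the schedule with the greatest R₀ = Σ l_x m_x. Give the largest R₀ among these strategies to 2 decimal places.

1.44

Strategy P: R₀ = 0.47×0.0 + 0.21×0.0 + 0.10×2.8 + 0.06×4.5 = 0.5500
Strategy Q: R₀ = 0.37×0.0 + 0.20×5.7 + 0.12×1.3 + 0.04×3.7 = 1.4440
Highest R₀: strategy Q with 1.4440.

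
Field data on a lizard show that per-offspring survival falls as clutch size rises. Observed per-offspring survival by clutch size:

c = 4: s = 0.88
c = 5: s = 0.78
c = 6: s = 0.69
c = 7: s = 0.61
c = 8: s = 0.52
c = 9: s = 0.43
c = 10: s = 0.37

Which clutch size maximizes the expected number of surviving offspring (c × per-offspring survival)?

7

Expected surviving offspring = c × s(c):
  c=4: 4 × 0.88 = 3.520
  c=5: 5 × 0.78 = 3.900
  c=6: 6 × 0.69 = 4.140
  c=7: 7 × 0.61 = 4.270
  c=8: 8 × 0.52 = 4.160
  c=9: 9 × 0.43 = 3.870
  c=10: 10 × 0.37 = 3.700
Maximum at c = 7 (4.270 surviving offspring).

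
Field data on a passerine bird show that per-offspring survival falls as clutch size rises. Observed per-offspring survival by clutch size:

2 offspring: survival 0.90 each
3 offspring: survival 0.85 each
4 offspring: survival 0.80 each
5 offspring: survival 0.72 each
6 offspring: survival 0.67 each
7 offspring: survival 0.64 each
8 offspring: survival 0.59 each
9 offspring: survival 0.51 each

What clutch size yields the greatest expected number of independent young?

8

Expected independent young = c × s(c):
  c=2: 2 × 0.90 = 1.800
  c=3: 3 × 0.85 = 2.550
  c=4: 4 × 0.80 = 3.200
  c=5: 5 × 0.72 = 3.600
  c=6: 6 × 0.67 = 4.020
  c=7: 7 × 0.64 = 4.480
  c=8: 8 × 0.59 = 4.720
  c=9: 9 × 0.51 = 4.590
Maximum at c = 8 (4.720 independent young).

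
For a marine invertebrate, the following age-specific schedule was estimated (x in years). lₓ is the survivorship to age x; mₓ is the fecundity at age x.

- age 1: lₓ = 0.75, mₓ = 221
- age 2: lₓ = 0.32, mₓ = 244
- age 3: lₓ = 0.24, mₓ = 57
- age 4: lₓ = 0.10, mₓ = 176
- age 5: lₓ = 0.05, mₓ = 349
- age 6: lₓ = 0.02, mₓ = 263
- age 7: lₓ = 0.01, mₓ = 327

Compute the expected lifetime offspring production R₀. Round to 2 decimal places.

301.09

R₀ = Σ lₓ mₓ:
  age 1: 0.75 × 221 = 165.7500
  age 2: 0.32 × 244 = 78.0800
  age 3: 0.24 × 57 = 13.6800
  age 4: 0.10 × 176 = 17.6000
  age 5: 0.05 × 349 = 17.4500
  age 6: 0.02 × 263 = 5.2600
  age 7: 0.01 × 327 = 3.2700
R₀ = 165.7500 + 78.0800 + 13.6800 + 17.6000 + 17.4500 + 5.2600 + 3.2700 = 301.0900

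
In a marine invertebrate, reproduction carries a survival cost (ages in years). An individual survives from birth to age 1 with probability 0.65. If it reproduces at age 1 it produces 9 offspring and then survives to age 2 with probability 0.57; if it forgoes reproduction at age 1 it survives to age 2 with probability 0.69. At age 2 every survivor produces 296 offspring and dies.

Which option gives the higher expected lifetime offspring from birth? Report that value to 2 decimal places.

breed at age 1: R₀ = 0.65 × (9 + 0.57 × 296) = 0.65 × 177.7200 = 115.5180
delay to age 2: R₀ = 0.65 × (0.69 × 296) = 0.65 × 204.2400 = 132.7560
Higher: delay to age 2 (132.7560).

132.76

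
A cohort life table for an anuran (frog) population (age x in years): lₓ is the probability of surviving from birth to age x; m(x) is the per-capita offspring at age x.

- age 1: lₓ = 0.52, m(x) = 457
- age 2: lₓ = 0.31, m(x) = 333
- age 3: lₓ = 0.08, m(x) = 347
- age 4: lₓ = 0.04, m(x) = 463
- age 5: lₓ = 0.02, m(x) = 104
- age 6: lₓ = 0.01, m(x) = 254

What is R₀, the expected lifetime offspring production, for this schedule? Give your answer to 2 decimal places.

R₀ = Σ lₓ m(x):
  age 1: 0.52 × 457 = 237.6400
  age 2: 0.31 × 333 = 103.2300
  age 3: 0.08 × 347 = 27.7600
  age 4: 0.04 × 463 = 18.5200
  age 5: 0.02 × 104 = 2.0800
  age 6: 0.01 × 254 = 2.5400
R₀ = 237.6400 + 103.2300 + 27.7600 + 18.5200 + 2.0800 + 2.5400 = 391.7700

391.77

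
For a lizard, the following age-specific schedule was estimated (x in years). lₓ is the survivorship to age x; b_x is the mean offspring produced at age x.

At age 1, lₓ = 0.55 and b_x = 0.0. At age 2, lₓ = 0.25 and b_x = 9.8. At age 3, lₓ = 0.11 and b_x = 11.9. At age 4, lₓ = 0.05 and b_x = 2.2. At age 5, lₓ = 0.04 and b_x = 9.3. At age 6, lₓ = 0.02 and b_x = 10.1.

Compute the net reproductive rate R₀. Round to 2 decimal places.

4.44

R₀ = Σ lₓ b_x:
  age 1: 0.55 × 0.0 = 0.0000
  age 2: 0.25 × 9.8 = 2.4500
  age 3: 0.11 × 11.9 = 1.3090
  age 4: 0.05 × 2.2 = 0.1100
  age 5: 0.04 × 9.3 = 0.3720
  age 6: 0.02 × 10.1 = 0.2020
R₀ = 0.0000 + 2.4500 + 1.3090 + 0.1100 + 0.3720 + 0.2020 = 4.4430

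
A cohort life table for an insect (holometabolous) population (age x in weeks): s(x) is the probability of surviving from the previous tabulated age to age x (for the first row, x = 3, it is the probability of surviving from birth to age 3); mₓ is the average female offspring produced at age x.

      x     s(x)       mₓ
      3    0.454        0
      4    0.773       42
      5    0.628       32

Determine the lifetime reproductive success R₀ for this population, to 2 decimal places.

21.79

Survivorship from birth: l_x = s_3·s_4·…·s_x.
  l_3 = 0.45400
  l_4 = 0.35094
  l_5 = 0.22039
R₀ = Σ l_x mₓ:
  age 3: 0.45400 × 0 = 0.0000
  age 4: 0.35094 × 42 = 14.7395
  age 5: 0.22039 × 32 = 7.0525
R₀ = 0.0000 + 14.7395 + 7.0525 = 21.7920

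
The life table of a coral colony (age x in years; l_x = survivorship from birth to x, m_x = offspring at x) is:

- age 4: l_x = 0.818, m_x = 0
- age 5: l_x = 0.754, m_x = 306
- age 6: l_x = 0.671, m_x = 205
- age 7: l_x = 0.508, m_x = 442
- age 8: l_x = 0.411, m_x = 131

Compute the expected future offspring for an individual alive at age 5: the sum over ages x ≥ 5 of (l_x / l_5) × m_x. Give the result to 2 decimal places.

857.63

l_5 = 0.754. Conditional survival from age 5 to x is l_x / l_5.
  x=5: (0.754/0.754) × 306 = 306.0000
  x=6: (0.671/0.754) × 205 = 182.4337
  x=7: (0.508/0.754) × 442 = 297.7931
  x=8: (0.411/0.754) × 131 = 71.4072
Sum = 306.0000 + 182.4337 + 297.7931 + 71.4072 = 857.6340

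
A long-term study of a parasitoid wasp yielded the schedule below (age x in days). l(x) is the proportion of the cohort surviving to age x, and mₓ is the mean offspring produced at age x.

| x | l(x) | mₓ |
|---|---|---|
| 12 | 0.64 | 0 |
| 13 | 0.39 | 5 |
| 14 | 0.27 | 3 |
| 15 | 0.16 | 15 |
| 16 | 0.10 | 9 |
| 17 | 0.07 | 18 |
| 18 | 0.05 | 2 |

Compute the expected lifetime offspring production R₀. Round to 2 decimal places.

7.42

R₀ = Σ l(x) mₓ:
  age 12: 0.64 × 0 = 0.0000
  age 13: 0.39 × 5 = 1.9500
  age 14: 0.27 × 3 = 0.8100
  age 15: 0.16 × 15 = 2.4000
  age 16: 0.10 × 9 = 0.9000
  age 17: 0.07 × 18 = 1.2600
  age 18: 0.05 × 2 = 0.1000
R₀ = 0.0000 + 1.9500 + 0.8100 + 2.4000 + 0.9000 + 1.2600 + 0.1000 = 7.4200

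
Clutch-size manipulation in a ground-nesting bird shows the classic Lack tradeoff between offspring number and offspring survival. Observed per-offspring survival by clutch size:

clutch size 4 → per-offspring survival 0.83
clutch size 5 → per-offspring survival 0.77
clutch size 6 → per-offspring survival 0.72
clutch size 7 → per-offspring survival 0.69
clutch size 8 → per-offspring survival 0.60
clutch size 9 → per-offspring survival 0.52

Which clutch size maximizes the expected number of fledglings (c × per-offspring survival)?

7

Expected fledglings = c × s(c):
  c=4: 4 × 0.83 = 3.320
  c=5: 5 × 0.77 = 3.850
  c=6: 6 × 0.72 = 4.320
  c=7: 7 × 0.69 = 4.830
  c=8: 8 × 0.60 = 4.800
  c=9: 9 × 0.52 = 4.680
Maximum at c = 7 (4.830 fledglings).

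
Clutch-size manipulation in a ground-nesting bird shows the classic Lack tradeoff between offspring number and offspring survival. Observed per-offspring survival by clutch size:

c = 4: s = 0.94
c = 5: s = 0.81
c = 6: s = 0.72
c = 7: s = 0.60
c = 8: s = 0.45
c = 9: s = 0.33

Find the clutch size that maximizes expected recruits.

Expected recruits = c × s(c):
  c=4: 4 × 0.94 = 3.760
  c=5: 5 × 0.81 = 4.050
  c=6: 6 × 0.72 = 4.320
  c=7: 7 × 0.60 = 4.200
  c=8: 8 × 0.45 = 3.600
  c=9: 9 × 0.33 = 2.970
Maximum at c = 6 (4.320 recruits).

6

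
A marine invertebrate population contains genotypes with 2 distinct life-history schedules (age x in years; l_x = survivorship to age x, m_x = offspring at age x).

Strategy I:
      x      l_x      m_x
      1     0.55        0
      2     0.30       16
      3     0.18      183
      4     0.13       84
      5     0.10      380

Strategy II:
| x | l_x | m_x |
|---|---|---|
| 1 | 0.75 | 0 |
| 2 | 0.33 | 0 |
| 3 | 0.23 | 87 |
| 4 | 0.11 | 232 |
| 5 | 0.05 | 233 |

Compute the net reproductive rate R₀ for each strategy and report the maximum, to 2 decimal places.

86.66

Strategy I: R₀ = 0.55×0 + 0.30×16 + 0.18×183 + 0.13×84 + 0.10×380 = 86.6600
Strategy II: R₀ = 0.75×0 + 0.33×0 + 0.23×87 + 0.11×232 + 0.05×233 = 57.1800
Highest R₀: strategy I with 86.6600.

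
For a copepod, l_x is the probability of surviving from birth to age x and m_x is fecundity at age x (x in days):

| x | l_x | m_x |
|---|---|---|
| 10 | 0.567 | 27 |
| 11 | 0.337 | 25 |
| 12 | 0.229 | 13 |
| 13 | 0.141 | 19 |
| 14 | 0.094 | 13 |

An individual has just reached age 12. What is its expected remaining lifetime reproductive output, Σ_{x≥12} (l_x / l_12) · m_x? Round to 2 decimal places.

l_12 = 0.229. Conditional survival from age 12 to x is l_x / l_12.
  x=12: (0.229/0.229) × 13 = 13.0000
  x=13: (0.141/0.229) × 19 = 11.6987
  x=14: (0.094/0.229) × 13 = 5.3362
Sum = 13.0000 + 11.6987 + 5.3362 = 30.0349

30.03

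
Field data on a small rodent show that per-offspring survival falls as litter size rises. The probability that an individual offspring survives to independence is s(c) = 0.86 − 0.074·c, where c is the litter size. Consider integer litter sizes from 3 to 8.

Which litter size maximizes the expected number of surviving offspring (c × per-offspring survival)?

Expected surviving offspring = c × s(c):
  c=3: 3 × 0.638 = 1.914
  c=4: 4 × 0.564 = 2.256
  c=5: 5 × 0.490 = 2.450
  c=6: 6 × 0.416 = 2.496
  c=7: 7 × 0.342 = 2.394
  c=8: 8 × 0.268 = 2.144
Maximum at c = 6 (2.496 surviving offspring).

6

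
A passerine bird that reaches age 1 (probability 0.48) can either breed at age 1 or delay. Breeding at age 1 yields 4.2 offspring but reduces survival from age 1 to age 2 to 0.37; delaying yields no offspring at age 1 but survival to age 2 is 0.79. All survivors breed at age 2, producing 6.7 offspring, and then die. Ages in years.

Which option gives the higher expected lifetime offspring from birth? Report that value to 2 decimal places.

3.21

breed at age 1: R₀ = 0.48 × (4.2 + 0.37 × 6.7) = 0.48 × 6.6790 = 3.2059
delay to age 2: R₀ = 0.48 × (0.79 × 6.7) = 0.48 × 5.2930 = 2.5406
Higher: breed at age 1 (3.2059).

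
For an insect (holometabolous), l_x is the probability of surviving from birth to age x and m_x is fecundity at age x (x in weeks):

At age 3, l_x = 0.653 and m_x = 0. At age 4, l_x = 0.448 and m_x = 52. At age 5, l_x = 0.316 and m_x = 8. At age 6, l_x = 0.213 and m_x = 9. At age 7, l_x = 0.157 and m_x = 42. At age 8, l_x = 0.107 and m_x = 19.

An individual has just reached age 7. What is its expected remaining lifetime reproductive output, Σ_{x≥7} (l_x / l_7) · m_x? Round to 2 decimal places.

54.95

l_7 = 0.157. Conditional survival from age 7 to x is l_x / l_7.
  x=7: (0.157/0.157) × 42 = 42.0000
  x=8: (0.107/0.157) × 19 = 12.9490
Sum = 42.0000 + 12.9490 = 54.9490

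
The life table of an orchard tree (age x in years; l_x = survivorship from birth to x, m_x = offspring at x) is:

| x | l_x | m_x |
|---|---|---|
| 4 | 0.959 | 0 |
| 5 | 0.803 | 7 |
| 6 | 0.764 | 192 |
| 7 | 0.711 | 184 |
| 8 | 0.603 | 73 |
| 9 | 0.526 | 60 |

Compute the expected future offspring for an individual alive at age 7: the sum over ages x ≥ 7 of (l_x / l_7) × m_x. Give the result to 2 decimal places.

l_7 = 0.711. Conditional survival from age 7 to x is l_x / l_7.
  x=7: (0.711/0.711) × 184 = 184.0000
  x=8: (0.603/0.711) × 73 = 61.9114
  x=9: (0.526/0.711) × 60 = 44.3882
Sum = 184.0000 + 61.9114 + 44.3882 = 290.2996

290.30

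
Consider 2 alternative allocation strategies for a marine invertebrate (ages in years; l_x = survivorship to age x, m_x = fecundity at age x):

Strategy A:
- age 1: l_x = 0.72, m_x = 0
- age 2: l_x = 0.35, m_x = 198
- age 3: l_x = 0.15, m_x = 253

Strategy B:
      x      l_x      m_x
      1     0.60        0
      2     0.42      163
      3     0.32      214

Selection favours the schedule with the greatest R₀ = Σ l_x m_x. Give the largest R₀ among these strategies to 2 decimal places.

136.94

Strategy A: R₀ = 0.72×0 + 0.35×198 + 0.15×253 = 107.2500
Strategy B: R₀ = 0.60×0 + 0.42×163 + 0.32×214 = 136.9400
Highest R₀: strategy B with 136.9400.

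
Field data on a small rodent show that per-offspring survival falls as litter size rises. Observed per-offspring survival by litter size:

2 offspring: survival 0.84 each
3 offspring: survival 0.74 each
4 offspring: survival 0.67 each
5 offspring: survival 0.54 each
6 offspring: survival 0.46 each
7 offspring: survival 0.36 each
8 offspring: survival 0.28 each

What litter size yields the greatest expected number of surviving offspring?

6

Expected surviving offspring = c × s(c):
  c=2: 2 × 0.84 = 1.680
  c=3: 3 × 0.74 = 2.220
  c=4: 4 × 0.67 = 2.680
  c=5: 5 × 0.54 = 2.700
  c=6: 6 × 0.46 = 2.760
  c=7: 7 × 0.36 = 2.520
  c=8: 8 × 0.28 = 2.240
Maximum at c = 6 (2.760 surviving offspring).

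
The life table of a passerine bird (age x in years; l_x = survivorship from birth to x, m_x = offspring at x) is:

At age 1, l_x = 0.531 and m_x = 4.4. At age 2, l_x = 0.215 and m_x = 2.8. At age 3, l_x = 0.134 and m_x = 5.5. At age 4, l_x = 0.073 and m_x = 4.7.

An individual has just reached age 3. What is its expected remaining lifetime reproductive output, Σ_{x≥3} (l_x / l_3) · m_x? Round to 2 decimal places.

8.06

l_3 = 0.134. Conditional survival from age 3 to x is l_x / l_3.
  x=3: (0.134/0.134) × 5.5 = 5.5000
  x=4: (0.073/0.134) × 4.7 = 2.5604
Sum = 5.5000 + 2.5604 = 8.0604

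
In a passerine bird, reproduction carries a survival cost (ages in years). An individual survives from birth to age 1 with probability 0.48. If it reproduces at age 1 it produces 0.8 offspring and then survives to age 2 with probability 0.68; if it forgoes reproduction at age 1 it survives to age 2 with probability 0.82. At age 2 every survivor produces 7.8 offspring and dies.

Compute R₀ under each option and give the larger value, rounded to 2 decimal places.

3.07

breed at age 1: R₀ = 0.48 × (0.8 + 0.68 × 7.8) = 0.48 × 6.1040 = 2.9299
delay to age 2: R₀ = 0.48 × (0.82 × 7.8) = 0.48 × 6.3960 = 3.0701
Higher: delay to age 2 (3.0701).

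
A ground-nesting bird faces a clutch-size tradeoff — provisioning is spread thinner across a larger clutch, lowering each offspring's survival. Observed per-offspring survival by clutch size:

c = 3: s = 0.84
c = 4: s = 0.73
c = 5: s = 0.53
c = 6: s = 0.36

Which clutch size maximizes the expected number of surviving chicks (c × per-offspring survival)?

4

Expected surviving chicks = c × s(c):
  c=3: 3 × 0.84 = 2.520
  c=4: 4 × 0.73 = 2.920
  c=5: 5 × 0.53 = 2.650
  c=6: 6 × 0.36 = 2.160
Maximum at c = 4 (2.920 surviving chicks).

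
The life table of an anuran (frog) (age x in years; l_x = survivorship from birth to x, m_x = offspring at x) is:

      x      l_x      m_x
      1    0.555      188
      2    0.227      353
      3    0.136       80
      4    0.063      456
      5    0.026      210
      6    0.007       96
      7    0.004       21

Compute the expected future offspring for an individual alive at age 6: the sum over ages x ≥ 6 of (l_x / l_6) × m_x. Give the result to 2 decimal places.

l_6 = 0.007. Conditional survival from age 6 to x is l_x / l_6.
  x=6: (0.007/0.007) × 96 = 96.0000
  x=7: (0.004/0.007) × 21 = 12.0000
Sum = 96.0000 + 12.0000 = 108.0000

108.00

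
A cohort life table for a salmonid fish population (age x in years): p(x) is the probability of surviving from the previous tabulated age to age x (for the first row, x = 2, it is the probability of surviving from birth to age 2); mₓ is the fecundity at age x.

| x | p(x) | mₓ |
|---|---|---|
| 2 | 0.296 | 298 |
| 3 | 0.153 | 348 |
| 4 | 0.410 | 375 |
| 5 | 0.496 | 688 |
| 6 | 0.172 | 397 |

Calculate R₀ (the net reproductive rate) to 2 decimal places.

117.90

Survivorship from birth: l_x = p_2·p_3·…·p_x.
  l_2 = 0.29600
  l_3 = 0.04529
  l_4 = 0.01857
  l_5 = 0.00921
  l_6 = 0.00158
R₀ = Σ l_x mₓ:
  age 2: 0.29600 × 298 = 88.2080
  age 3: 0.04529 × 348 = 15.7609
  age 4: 0.01857 × 375 = 6.9638
  age 5: 0.00921 × 688 = 6.3365
  age 6: 0.00158 × 397 = 0.6273
R₀ = 88.2080 + 15.7609 + 6.9638 + 6.3365 + 0.6273 = 117.8964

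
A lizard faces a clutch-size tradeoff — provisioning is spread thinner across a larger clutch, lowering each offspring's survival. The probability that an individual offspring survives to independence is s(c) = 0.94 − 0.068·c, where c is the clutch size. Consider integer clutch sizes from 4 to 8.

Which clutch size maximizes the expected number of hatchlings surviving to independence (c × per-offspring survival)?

7

Expected hatchlings surviving to independence = c × s(c):
  c=4: 4 × 0.668 = 2.672
  c=5: 5 × 0.600 = 3.000
  c=6: 6 × 0.532 = 3.192
  c=7: 7 × 0.464 = 3.248
  c=8: 8 × 0.396 = 3.168
Maximum at c = 7 (3.248 hatchlings surviving to independence).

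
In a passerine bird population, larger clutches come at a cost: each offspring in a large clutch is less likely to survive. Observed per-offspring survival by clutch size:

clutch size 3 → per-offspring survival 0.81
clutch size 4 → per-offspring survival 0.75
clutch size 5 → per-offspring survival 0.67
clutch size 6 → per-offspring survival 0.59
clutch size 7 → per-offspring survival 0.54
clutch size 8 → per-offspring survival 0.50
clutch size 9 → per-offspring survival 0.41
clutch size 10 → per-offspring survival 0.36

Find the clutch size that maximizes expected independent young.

8

Expected independent young = c × s(c):
  c=3: 3 × 0.81 = 2.430
  c=4: 4 × 0.75 = 3.000
  c=5: 5 × 0.67 = 3.350
  c=6: 6 × 0.59 = 3.540
  c=7: 7 × 0.54 = 3.780
  c=8: 8 × 0.50 = 4.000
  c=9: 9 × 0.41 = 3.690
  c=10: 10 × 0.36 = 3.600
Maximum at c = 8 (4.000 independent young).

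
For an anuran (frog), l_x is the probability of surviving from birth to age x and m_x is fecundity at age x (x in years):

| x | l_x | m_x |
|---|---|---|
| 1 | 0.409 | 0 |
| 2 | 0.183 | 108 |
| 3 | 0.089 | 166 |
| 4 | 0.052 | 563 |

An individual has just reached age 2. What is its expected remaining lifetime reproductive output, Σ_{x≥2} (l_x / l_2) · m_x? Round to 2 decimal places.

348.71

l_2 = 0.183. Conditional survival from age 2 to x is l_x / l_2.
  x=2: (0.183/0.183) × 108 = 108.0000
  x=3: (0.089/0.183) × 166 = 80.7322
  x=4: (0.052/0.183) × 563 = 159.9781
Sum = 108.0000 + 80.7322 + 159.9781 = 348.7104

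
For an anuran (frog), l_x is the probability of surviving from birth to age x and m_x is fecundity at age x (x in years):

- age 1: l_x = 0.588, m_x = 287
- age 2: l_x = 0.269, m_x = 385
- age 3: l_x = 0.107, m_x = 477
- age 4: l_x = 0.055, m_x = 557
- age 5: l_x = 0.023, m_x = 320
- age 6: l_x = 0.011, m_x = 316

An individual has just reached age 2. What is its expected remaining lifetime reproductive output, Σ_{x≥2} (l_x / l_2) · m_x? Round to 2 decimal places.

728.90

l_2 = 0.269. Conditional survival from age 2 to x is l_x / l_2.
  x=2: (0.269/0.269) × 385 = 385.0000
  x=3: (0.107/0.269) × 477 = 189.7361
  x=4: (0.055/0.269) × 557 = 113.8848
  x=5: (0.023/0.269) × 320 = 27.3606
  x=6: (0.011/0.269) × 316 = 12.9219
Sum = 385.0000 + 189.7361 + 113.8848 + 27.3606 + 12.9219 = 728.9033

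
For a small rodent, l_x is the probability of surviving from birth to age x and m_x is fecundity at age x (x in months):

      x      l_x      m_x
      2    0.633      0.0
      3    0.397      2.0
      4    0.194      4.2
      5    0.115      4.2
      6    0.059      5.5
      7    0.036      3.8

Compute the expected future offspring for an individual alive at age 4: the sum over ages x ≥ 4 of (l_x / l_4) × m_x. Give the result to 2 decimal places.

l_4 = 0.194. Conditional survival from age 4 to x is l_x / l_4.
  x=4: (0.194/0.194) × 4.2 = 4.2000
  x=5: (0.115/0.194) × 4.2 = 2.4897
  x=6: (0.059/0.194) × 5.5 = 1.6727
  x=7: (0.036/0.194) × 3.8 = 0.7052
Sum = 4.2000 + 2.4897 + 1.6727 + 0.7052 = 9.0675

9.07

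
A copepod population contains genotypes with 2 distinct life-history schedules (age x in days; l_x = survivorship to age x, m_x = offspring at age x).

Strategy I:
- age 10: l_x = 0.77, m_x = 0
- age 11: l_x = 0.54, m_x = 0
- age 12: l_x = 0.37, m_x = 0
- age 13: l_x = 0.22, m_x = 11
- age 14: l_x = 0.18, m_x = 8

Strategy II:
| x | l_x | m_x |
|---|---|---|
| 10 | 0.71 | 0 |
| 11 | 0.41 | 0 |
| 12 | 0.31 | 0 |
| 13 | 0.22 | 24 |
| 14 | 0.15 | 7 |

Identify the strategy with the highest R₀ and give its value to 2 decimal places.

6.33

Strategy I: R₀ = 0.77×0 + 0.54×0 + 0.37×0 + 0.22×11 + 0.18×8 = 3.8600
Strategy II: R₀ = 0.71×0 + 0.41×0 + 0.31×0 + 0.22×24 + 0.15×7 = 6.3300
Highest R₀: strategy II with 6.3300.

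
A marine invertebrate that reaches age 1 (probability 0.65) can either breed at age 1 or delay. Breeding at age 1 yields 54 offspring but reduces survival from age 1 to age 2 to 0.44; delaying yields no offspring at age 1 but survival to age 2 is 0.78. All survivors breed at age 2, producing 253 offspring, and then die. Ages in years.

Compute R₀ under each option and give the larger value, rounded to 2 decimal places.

128.27

breed at age 1: R₀ = 0.65 × (54 + 0.44 × 253) = 0.65 × 165.3200 = 107.4580
delay to age 2: R₀ = 0.65 × (0.78 × 253) = 0.65 × 197.3400 = 128.2710
Higher: delay to age 2 (128.2710).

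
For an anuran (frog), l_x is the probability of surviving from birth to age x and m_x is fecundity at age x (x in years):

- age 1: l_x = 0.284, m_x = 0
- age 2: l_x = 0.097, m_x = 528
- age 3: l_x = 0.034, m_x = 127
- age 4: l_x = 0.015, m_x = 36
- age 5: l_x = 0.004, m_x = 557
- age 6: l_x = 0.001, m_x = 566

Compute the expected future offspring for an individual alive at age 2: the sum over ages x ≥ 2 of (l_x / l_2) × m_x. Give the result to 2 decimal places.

l_2 = 0.097. Conditional survival from age 2 to x is l_x / l_2.
  x=2: (0.097/0.097) × 528 = 528.0000
  x=3: (0.034/0.097) × 127 = 44.5155
  x=4: (0.015/0.097) × 36 = 5.5670
  x=5: (0.004/0.097) × 557 = 22.9691
  x=6: (0.001/0.097) × 566 = 5.8351
Sum = 528.0000 + 44.5155 + 5.5670 + 22.9691 + 5.8351 = 606.8866

606.89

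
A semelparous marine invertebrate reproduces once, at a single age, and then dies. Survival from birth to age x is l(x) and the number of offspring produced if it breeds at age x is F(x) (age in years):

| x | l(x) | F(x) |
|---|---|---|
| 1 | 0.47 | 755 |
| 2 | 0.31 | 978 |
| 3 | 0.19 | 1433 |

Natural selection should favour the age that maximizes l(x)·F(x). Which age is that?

Expected offspring if breeding at age x = l(x) × F(x):
  age 1: 0.47 × 755 = 354.850
  age 2: 0.31 × 978 = 303.180
  age 3: 0.19 × 1433 = 272.270
Maximum at age 1 (354.850).

1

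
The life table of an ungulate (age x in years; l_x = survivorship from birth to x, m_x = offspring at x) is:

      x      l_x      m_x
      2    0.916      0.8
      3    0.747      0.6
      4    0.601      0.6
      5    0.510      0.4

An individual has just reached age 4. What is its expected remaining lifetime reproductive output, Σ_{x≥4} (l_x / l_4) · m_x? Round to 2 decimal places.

0.94

l_4 = 0.601. Conditional survival from age 4 to x is l_x / l_4.
  x=4: (0.601/0.601) × 0.6 = 0.6000
  x=5: (0.510/0.601) × 0.4 = 0.3394
Sum = 0.6000 + 0.3394 = 0.9394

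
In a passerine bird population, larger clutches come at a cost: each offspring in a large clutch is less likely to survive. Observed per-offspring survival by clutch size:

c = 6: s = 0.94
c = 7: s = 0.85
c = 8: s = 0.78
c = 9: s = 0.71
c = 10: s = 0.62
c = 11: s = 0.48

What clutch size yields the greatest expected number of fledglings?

9

Expected fledglings = c × s(c):
  c=6: 6 × 0.94 = 5.640
  c=7: 7 × 0.85 = 5.950
  c=8: 8 × 0.78 = 6.240
  c=9: 9 × 0.71 = 6.390
  c=10: 10 × 0.62 = 6.200
  c=11: 11 × 0.48 = 5.280
Maximum at c = 9 (6.390 fledglings).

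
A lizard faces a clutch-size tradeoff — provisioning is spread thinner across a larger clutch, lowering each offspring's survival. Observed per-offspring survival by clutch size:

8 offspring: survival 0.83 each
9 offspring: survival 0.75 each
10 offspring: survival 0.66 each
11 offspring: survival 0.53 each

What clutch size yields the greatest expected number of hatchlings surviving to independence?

Expected hatchlings surviving to independence = c × s(c):
  c=8: 8 × 0.83 = 6.640
  c=9: 9 × 0.75 = 6.750
  c=10: 10 × 0.66 = 6.600
  c=11: 11 × 0.53 = 5.830
Maximum at c = 9 (6.750 hatchlings surviving to independence).

9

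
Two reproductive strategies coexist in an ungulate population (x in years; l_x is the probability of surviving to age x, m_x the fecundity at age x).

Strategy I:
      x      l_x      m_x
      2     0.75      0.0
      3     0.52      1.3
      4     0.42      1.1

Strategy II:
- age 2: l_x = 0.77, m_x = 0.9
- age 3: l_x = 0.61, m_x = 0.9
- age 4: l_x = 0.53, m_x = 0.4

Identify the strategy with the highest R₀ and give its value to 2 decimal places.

Strategy I: R₀ = 0.75×0.0 + 0.52×1.3 + 0.42×1.1 = 1.1380
Strategy II: R₀ = 0.77×0.9 + 0.61×0.9 + 0.53×0.4 = 1.4540
Highest R₀: strategy II with 1.4540.

1.45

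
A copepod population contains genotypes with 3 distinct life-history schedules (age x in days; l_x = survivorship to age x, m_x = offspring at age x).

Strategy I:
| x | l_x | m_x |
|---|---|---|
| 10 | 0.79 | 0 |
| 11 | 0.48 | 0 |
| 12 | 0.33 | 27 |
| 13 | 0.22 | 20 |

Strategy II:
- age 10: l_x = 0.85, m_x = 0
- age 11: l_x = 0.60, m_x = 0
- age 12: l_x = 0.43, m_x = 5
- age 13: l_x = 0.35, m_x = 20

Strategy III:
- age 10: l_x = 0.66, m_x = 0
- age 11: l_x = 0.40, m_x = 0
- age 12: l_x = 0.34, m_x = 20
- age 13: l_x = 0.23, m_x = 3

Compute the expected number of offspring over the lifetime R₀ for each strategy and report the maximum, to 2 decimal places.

13.31

Strategy I: R₀ = 0.79×0 + 0.48×0 + 0.33×27 + 0.22×20 = 13.3100
Strategy II: R₀ = 0.85×0 + 0.60×0 + 0.43×5 + 0.35×20 = 9.1500
Strategy III: R₀ = 0.66×0 + 0.40×0 + 0.34×20 + 0.23×3 = 7.4900
Highest R₀: strategy I with 13.3100.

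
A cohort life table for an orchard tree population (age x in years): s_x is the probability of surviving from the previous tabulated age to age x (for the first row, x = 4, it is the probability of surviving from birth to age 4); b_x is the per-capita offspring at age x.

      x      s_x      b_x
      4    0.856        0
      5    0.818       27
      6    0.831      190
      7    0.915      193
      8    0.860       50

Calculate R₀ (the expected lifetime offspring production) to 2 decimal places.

Survivorship from birth: l_x = s_4·s_5·…·s_x.
  l_4 = 0.85600
  l_5 = 0.70021
  l_6 = 0.58187
  l_7 = 0.53241
  l_8 = 0.45788
R₀ = Σ l_x b_x:
  age 4: 0.85600 × 0 = 0.0000
  age 5: 0.70021 × 27 = 18.9057
  age 6: 0.58187 × 190 = 110.5553
  age 7: 0.53241 × 193 = 102.7551
  age 8: 0.45788 × 50 = 22.8940
R₀ = 0.0000 + 18.9057 + 110.5553 + 102.7551 + 22.8940 = 255.1101

255.11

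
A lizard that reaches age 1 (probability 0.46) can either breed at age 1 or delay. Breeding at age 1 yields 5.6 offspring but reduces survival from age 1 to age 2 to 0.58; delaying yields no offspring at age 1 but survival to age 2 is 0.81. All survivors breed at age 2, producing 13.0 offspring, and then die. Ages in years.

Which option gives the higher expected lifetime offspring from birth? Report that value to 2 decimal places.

6.04

breed at age 1: R₀ = 0.46 × (5.6 + 0.58 × 13.0) = 0.46 × 13.1400 = 6.0444
delay to age 2: R₀ = 0.46 × (0.81 × 13.0) = 0.46 × 10.5300 = 4.8438
Higher: breed at age 1 (6.0444).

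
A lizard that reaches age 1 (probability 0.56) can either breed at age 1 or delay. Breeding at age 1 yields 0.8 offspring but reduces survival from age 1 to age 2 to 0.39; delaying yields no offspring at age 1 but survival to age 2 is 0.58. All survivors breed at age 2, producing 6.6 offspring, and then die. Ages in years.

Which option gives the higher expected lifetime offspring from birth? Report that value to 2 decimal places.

2.14

breed at age 1: R₀ = 0.56 × (0.8 + 0.39 × 6.6) = 0.56 × 3.3740 = 1.8894
delay to age 2: R₀ = 0.56 × (0.58 × 6.6) = 0.56 × 3.8280 = 2.1437
Higher: delay to age 2 (2.1437).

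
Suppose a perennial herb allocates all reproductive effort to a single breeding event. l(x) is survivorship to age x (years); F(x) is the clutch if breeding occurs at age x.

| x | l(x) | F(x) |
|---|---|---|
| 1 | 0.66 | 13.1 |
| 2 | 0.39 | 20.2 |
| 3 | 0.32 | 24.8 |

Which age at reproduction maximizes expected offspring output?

1

Expected offspring if breeding at age x = l(x) × F(x):
  age 1: 0.66 × 13.1 = 8.646
  age 2: 0.39 × 20.2 = 7.878
  age 3: 0.32 × 24.8 = 7.936
Maximum at age 1 (8.646).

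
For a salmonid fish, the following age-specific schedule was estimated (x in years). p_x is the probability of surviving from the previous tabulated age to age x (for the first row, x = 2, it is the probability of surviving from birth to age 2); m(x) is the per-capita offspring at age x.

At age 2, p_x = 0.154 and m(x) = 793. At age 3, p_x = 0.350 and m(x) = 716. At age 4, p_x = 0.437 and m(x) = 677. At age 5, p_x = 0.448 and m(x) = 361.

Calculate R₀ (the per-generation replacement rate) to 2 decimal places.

180.47

Survivorship from birth: l_x = p_2·p_3·…·p_x.
  l_2 = 0.15400
  l_3 = 0.05390
  l_4 = 0.02355
  l_5 = 0.01055
R₀ = Σ l_x m(x):
  age 2: 0.15400 × 793 = 122.1220
  age 3: 0.05390 × 716 = 38.5924
  age 4: 0.02355 × 677 = 15.9434
  age 5: 0.01055 × 361 = 3.8086
R₀ = 122.1220 + 38.5924 + 15.9434 + 3.8086 = 180.4663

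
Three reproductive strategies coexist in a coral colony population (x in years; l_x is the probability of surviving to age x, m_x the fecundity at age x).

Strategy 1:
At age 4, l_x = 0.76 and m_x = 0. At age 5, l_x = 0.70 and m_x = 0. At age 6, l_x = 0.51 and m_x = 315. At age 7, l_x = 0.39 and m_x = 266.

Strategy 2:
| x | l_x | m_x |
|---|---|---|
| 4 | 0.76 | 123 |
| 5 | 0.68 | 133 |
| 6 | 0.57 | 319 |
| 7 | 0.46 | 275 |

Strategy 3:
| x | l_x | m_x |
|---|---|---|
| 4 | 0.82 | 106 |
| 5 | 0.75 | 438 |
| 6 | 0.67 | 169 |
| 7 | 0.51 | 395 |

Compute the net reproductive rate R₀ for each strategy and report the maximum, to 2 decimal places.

730.10

Strategy 1: R₀ = 0.76×0 + 0.70×0 + 0.51×315 + 0.39×266 = 264.3900
Strategy 2: R₀ = 0.76×123 + 0.68×133 + 0.57×319 + 0.46×275 = 492.2500
Strategy 3: R₀ = 0.82×106 + 0.75×438 + 0.67×169 + 0.51×395 = 730.1000
Highest R₀: strategy 3 with 730.1000.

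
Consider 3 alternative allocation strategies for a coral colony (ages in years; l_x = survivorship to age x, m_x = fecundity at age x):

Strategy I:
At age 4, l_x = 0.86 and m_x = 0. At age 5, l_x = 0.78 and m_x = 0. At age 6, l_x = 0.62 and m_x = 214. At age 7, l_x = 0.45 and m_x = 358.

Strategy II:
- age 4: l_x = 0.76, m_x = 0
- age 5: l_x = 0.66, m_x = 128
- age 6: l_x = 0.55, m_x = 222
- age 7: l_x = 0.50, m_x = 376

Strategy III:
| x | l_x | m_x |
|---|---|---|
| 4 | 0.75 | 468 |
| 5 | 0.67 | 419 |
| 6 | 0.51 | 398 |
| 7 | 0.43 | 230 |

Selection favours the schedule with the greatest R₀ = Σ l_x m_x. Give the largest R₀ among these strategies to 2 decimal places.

Strategy I: R₀ = 0.86×0 + 0.78×0 + 0.62×214 + 0.45×358 = 293.7800
Strategy II: R₀ = 0.76×0 + 0.66×128 + 0.55×222 + 0.50×376 = 394.5800
Strategy III: R₀ = 0.75×468 + 0.67×419 + 0.51×398 + 0.43×230 = 933.6100
Highest R₀: strategy III with 933.6100.

933.61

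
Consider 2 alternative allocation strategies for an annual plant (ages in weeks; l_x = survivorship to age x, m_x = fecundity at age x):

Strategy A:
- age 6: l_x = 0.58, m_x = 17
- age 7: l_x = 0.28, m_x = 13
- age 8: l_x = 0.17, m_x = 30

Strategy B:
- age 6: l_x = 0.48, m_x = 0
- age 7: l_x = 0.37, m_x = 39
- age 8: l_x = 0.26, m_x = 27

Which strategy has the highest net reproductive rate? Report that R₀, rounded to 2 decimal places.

21.45

Strategy A: R₀ = 0.58×17 + 0.28×13 + 0.17×30 = 18.6000
Strategy B: R₀ = 0.48×0 + 0.37×39 + 0.26×27 = 21.4500
Highest R₀: strategy B with 21.4500.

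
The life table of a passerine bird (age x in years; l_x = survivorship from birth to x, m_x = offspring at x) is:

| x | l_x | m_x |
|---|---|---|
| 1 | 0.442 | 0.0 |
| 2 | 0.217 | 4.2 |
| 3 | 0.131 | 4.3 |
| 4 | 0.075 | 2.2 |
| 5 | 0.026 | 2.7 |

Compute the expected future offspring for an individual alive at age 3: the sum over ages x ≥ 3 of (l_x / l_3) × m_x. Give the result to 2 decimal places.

l_3 = 0.131. Conditional survival from age 3 to x is l_x / l_3.
  x=3: (0.131/0.131) × 4.3 = 4.3000
  x=4: (0.075/0.131) × 2.2 = 1.2595
  x=5: (0.026/0.131) × 2.7 = 0.5359
Sum = 4.3000 + 1.2595 + 0.5359 = 6.0954

6.10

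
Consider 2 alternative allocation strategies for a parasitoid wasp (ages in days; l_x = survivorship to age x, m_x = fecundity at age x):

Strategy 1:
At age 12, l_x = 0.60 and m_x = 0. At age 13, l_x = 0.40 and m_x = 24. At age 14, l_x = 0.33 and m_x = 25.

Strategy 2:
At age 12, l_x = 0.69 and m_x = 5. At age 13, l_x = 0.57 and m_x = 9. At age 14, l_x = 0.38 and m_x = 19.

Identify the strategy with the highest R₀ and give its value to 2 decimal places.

17.85

Strategy 1: R₀ = 0.60×0 + 0.40×24 + 0.33×25 = 17.8500
Strategy 2: R₀ = 0.69×5 + 0.57×9 + 0.38×19 = 15.8000
Highest R₀: strategy 1 with 17.8500.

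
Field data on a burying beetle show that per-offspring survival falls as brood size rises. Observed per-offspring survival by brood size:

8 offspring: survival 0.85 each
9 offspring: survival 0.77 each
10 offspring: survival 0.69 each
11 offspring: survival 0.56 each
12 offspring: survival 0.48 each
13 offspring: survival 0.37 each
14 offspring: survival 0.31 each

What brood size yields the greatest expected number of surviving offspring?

9

Expected surviving offspring = c × s(c):
  c=8: 8 × 0.85 = 6.800
  c=9: 9 × 0.77 = 6.930
  c=10: 10 × 0.69 = 6.900
  c=11: 11 × 0.56 = 6.160
  c=12: 12 × 0.48 = 5.760
  c=13: 13 × 0.37 = 4.810
  c=14: 14 × 0.31 = 4.340
Maximum at c = 9 (6.930 surviving offspring).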